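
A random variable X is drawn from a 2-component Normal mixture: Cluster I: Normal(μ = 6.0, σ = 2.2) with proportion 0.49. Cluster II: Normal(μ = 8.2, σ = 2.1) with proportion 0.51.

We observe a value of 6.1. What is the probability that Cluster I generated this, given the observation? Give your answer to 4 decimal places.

By Bayes' theorem, P(k | x) = π_k f_k(x) / Σ_j π_j f_j(x).
Evaluate each component's likelihood at the observed value:
  p_I = 0.18115
  p_II = 0.115224
Multiply by the mixture weights:
  π_I·p_I = 0.49 × 0.18115 = 0.0887636
  π_II·p_II = 0.51 × 0.115224 = 0.0587643
Sum: 0.0887636 + 0.0587643 = 0.147528
So the posterior for Cluster I is 0.0887636 / 0.147528 ≈ 0.6017.

0.6017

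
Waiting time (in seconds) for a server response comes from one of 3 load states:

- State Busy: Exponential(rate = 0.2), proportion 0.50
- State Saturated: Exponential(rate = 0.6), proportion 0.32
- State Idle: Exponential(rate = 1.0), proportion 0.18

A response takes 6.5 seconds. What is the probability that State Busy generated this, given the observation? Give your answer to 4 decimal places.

The responsibility of component k is P(Z=k) f_k(x) divided by Σ_j P(Z=j) f_j(x).
Exponential densities:
  L_Busy = 0.0545064
  L_Saturated = 0.0121451
  L_Idle = 0.00150344
Weight by the priors:
  P(Z=Busy)·L_Busy = 0.50 × 0.0545064 = 0.0272532
  P(Z=Saturated)·L_Saturated = 0.32 × 0.0121451 = 0.00388645
  P(Z=Idle)·L_Idle = 0.18 × 0.00150344 = 0.000270619
Sum: 0.0272532 + 0.00388645 + 0.000270619 = 0.0314102
Responsibility of State Busy: 0.0272532 / 0.0314102 ≈ 0.8677

0.8677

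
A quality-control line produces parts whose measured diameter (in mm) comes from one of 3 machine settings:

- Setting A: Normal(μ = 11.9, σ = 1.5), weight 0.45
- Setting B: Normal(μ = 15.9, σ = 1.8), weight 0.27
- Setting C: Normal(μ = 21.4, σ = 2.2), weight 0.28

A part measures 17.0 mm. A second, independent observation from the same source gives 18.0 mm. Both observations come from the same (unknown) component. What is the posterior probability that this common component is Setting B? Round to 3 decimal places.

0.937

Apply Bayes' rule: the posterior for each component is proportional to its prior times its likelihood at x.
Since both observations come from the same component, the likelihood for component k is f_k(x₁)·f_k(x₂).
  f_A = [(1/(1.5·√(2π)))·exp(−(17.0−11.9)²/(2·1.5²)) = 0.265962·exp(-5.78000) = 0.000821479] × [6.81846e-05] = 5.60122e-08
  f_B = [(1/(1.8·√(2π)))·exp(−(17.0−15.9)²/(2·1.8²)) = 0.221635·exp(-0.18673) = 0.183883] × [0.112221] = 0.0206357
  f_C = [(1/(2.2·√(2π)))·exp(−(17.0−21.4)²/(2·2.2²)) = 0.181337·exp(-2.00000) = 0.0245413] × [0.0549347] = 0.00134817
Prior × likelihood for each component:
  π_A·f_A = 0.45 × 5.60122e-08 = 2.52055e-08
  π_B·f_B = 0.27 × 0.0206357 = 0.00557163
  π_C·f_C = 0.28 × 0.00134817 = 0.000377488
Sum: 2.52055e-08 + 0.00557163 + 0.000377488 = 0.00594914
So the posterior for Setting B is 0.00557163 / 0.00594914 ≈ 0.937.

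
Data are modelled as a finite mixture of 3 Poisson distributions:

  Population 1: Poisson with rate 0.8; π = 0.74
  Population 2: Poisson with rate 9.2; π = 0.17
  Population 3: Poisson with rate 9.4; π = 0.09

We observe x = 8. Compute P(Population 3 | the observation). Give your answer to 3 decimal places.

The responsibility of component k is π_k f_k(x) divided by Σ_j π_j f_j(x).
Component likelihoods at x = 8:
  L_1 = e^(−0.8)·0.8^8/8! = 1.86966e-06
  L_2 = e^(−9.2)·9.2^8/8! = 0.128609
  L_3 = e^(−9.4)·9.4^8/8! = 0.125065
Prior × likelihood for each component:
  π_1·L_1 = 0.74 × 1.86966e-06 = 1.38355e-06
  π_2·L_2 = 0.17 × 0.128609 = 0.0218636
  π_3·L_3 = 0.09 × 0.125065 = 0.0112558
Marginal: 1.38355e-06 + 0.0218636 + 0.0112558 = 0.0331208
So the posterior for Population 3 is 0.0112558 / 0.0331208 ≈ 0.340.

0.340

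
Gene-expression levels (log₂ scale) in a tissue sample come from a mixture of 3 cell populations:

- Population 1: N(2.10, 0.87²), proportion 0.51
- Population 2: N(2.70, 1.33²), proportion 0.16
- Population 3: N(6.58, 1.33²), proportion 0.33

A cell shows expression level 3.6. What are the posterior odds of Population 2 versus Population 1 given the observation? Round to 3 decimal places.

0.722

Since P(k|x) ∝ P(Z=k) f_k(x), the posterior odds are P(Z=i) f_i(x) / (P(Z=j) f_j(x)).
Normal densities:
  p_1 = (1/(0.87·√(2π)))·exp(−(3.6−2.10)²/(2·0.87²)) = 0.458554·exp(-1.48633) = 0.103726
  p_2 = (1/(1.33·√(2π)))·exp(−(3.6−2.70)²/(2·1.33²)) = 0.299957·exp(-0.22896) = 0.238575
  p_3 = (1/(1.33·√(2π)))·exp(−(3.6−6.58)²/(2·1.33²)) = 0.299957·exp(-2.51015) = 0.0243733
Odds = (0.16/0.51) × (0.238575/0.103726) = 0.313725 × 2.30005 ≈ 0.722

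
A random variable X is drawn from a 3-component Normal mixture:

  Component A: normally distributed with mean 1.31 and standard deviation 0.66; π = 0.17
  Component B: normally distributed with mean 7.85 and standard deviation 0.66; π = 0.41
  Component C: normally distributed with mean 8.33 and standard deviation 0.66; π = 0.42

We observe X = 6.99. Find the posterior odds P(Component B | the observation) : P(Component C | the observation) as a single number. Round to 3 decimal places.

Posterior odds = (P(Z=i) f_i(x)) / (P(Z=j) f_j(x)); the normalising sum cancels.
Evaluate each component's likelihood at the observed value:
  p_A = (1/(0.66·√(2π)))·exp(−(6.99−1.31)²/(2·0.66²)) = 0.604458·exp(-37.03214) = 4.99473e-17
  p_B = (1/(0.66·√(2π)))·exp(−(6.99−7.85)²/(2·0.66²)) = 0.604458·exp(-0.84894) = 0.258627
  p_C = (1/(0.66·√(2π)))·exp(−(6.99−8.33)²/(2·0.66²)) = 0.604458·exp(-2.06107) = 0.0769586
0.106037 / 0.0323226 ≈ 3.281

3.281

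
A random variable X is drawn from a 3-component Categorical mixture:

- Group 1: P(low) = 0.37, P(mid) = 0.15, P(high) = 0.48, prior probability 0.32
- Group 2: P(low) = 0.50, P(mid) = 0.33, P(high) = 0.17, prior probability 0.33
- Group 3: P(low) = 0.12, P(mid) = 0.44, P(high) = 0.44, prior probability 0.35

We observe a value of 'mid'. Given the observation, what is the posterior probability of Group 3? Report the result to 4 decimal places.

P(component k | x) = w_k·f_k(x) / marginal(x), where marginal(x) = Σ_j w_j·f_j(x).
Evaluate each component's likelihood at the observed value:
  p_1 = P(mid | comp) = 0.15
  p_2 = P(mid | comp) = 0.33
  p_3 = P(mid | comp) = 0.44
Prior × likelihood for each component:
  w_1·p_1 = 0.32 × 0.15 = 0.048
  w_2·p_2 = 0.33 × 0.33 = 0.1089
  w_3·p_3 = 0.35 × 0.44 = 0.154
Marginal: 0.048 + 0.1089 + 0.154 = 0.3109
P(Group 3 | data) = 0.154 / 0.3109 ≈ 0.4953

0.4953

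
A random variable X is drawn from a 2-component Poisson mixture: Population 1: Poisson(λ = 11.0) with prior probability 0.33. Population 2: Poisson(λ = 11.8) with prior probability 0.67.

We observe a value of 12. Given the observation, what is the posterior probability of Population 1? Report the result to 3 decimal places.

0.321

P(component k | x) = π_k·f_k(x) / marginal(x), where marginal(x) = Σ_j π_j·f_j(x).
Poisson probabilities:
  L_1 = e^(−11.0)·11.0^12/12! = 0.10943
  L_2 = e^(−11.8)·11.8^12/12! = 0.114175
Weight by the priors:
  π_1·L_1 = 0.33 × 0.10943 = 0.0361119
  π_2·L_2 = 0.67 × 0.114175 = 0.0764975
Sum: 0.0361119 + 0.0764975 = 0.112609
P(Population 1 | data) = 0.0361119 / 0.112609 ≈ 0.321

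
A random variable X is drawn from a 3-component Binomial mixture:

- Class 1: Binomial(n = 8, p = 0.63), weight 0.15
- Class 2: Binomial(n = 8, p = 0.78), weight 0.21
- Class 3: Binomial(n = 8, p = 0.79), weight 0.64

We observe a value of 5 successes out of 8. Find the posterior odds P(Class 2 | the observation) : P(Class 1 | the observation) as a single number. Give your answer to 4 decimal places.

Since P(k|x) ∝ P(Z=k) f_k(x), the posterior odds are P(Z=i) f_i(x) / (P(Z=j) f_j(x)).
Binomial probabilities:
  f_1 = C(8,5)·0.63^5·0.37^3 = 56·0.0992437·0.050653 = 0.281511
  f_2 = C(8,5)·0.78^5·0.22^3 = 56·0.288717·0.010648 = 0.172159
  f_3 = C(8,5)·0.79^5·0.21^3 = 56·0.307706·0.009261 = 0.159581
Odds = (0.21/0.15) × (0.172159/0.281511) = 1.4 × 0.611552 ≈ 0.8562

0.8562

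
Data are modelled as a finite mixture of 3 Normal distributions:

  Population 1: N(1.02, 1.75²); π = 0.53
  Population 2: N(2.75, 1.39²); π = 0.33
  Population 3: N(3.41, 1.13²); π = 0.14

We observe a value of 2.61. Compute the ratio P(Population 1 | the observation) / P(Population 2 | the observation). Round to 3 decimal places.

0.849

Since P(k|x) ∝ w_k f_k(x), the posterior odds are w_i f_i(x) / (w_j f_j(x)).
Normal densities:
  L_1 = (1/(1.75·√(2π)))·exp(−(2.61−1.02)²/(2·1.75²)) = 0.227967·exp(-0.41275) = 0.150875
  L_2 = (1/(1.39·√(2π)))·exp(−(2.61−2.75)²/(2·1.39²)) = 0.287009·exp(-0.00507) = 0.285557
  L_3 = (1/(1.13·√(2π)))·exp(−(2.61−3.41)²/(2·1.13²)) = 0.353046·exp(-0.25061) = 0.274786
0.0799636 / 0.0942337 ≈ 0.849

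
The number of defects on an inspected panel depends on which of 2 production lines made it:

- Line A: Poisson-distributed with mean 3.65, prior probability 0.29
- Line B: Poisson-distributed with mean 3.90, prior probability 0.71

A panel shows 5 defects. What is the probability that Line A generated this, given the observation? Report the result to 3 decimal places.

0.274

By Bayes' theorem, P(k | x) = P(Z=k) f_k(x) / Σ_j P(Z=j) f_j(x).
Component likelihoods at x = 5 defects:
  f_A = 0.140316
  f_B = 0.152193
Unnormalised posteriors:
  P(Z=A)·f_A = 0.29 × 0.140316 = 0.0406917
  P(Z=B)·f_B = 0.71 × 0.152193 = 0.108057
Sum: 0.0406917 + 0.108057 = 0.148748
So the posterior for Line A is 0.0406917 / 0.148748 ≈ 0.274.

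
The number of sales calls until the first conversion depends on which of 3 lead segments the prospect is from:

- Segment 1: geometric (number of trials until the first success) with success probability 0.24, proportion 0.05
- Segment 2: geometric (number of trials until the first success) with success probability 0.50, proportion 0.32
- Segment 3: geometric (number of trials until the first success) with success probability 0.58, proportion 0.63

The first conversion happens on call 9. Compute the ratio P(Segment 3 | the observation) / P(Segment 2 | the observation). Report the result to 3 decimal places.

Posterior odds = (w_i f_i(x)) / (w_j f_j(x)); the normalising sum cancels.
Component likelihoods at x = 9:
  p_1 = 0.24·(1−0.24)^8 = 0.24·0.111303 = 0.0267128
  p_2 = 0.50·(1−0.50)^8 = 0.50·0.00390625 = 0.00195312
  p_3 = 0.58·(1−0.58)^8 = 0.58·0.000968265 = 0.000561594
Posterior odds = (w_3·p_3) / (w_2·p_2) = (0.63·0.000561594) / (0.32·0.00195312) = 0.000353804 / 0.000625 ≈ 0.566

0.566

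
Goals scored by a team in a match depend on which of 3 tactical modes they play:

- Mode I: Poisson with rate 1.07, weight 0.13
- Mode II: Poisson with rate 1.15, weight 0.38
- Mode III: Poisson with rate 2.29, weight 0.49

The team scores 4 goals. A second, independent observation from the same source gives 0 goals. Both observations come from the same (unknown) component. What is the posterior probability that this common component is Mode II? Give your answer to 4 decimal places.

By Bayes' theorem, P(k | x) = π_k f_k(x) / Σ_j π_j f_j(x).
Since both observations come from the same component, the likelihood for component k is f_k(x₁)·f_k(x₂).
  L_I = [0.0187339] × [0.343009] = 0.0064259
  L_II = [0.023075] × [0.316637] = 0.00730639
  L_III = [0.116037] × [0.101266] = 0.0117507
Unnormalised posteriors:
  π_I·L_I = 0.13 × 0.0064259 = 0.000835366
  π_II·L_II = 0.38 × 0.00730639 = 0.00277643
  π_III·L_III = 0.49 × 0.0117507 = 0.00575782
Marginal: 0.000835366 + 0.00277643 + 0.00575782 = 0.00936961
So the posterior for Mode II is 0.00277643 / 0.00936961 ≈ 0.2963.

0.2963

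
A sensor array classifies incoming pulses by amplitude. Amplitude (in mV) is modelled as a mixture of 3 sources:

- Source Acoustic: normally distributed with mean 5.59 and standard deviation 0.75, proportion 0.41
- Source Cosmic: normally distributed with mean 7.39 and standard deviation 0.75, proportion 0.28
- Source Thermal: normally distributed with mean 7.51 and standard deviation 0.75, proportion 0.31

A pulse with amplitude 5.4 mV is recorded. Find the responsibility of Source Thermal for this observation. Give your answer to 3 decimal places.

P(component k | x) = π_k·f_k(x) / marginal(x), where marginal(x) = Σ_j π_j·f_j(x).
Component likelihoods at x = 5.4 mV:
  L_Acoustic = (1/(0.75·√(2π)))·exp(−(5.4−5.59)²/(2·0.75²)) = 0.531923·exp(-0.03209) = 0.515125
  L_Cosmic = (1/(0.75·√(2π)))·exp(−(5.4−7.39)²/(2·0.75²)) = 0.531923·exp(-3.52009) = 0.0157432
  L_Thermal = (1/(0.75·√(2π)))·exp(−(5.4−7.51)²/(2·0.75²)) = 0.531923·exp(-3.95742) = 0.0101663
Prior × likelihood for each component:
  π_Acoustic·L_Acoustic = 0.41 × 0.515125 = 0.211201
  π_Cosmic·L_Cosmic = 0.28 × 0.0157432 = 0.0044081
  π_Thermal·L_Thermal = 0.31 × 0.0101663 = 0.00315155
Denominator: 0.211201 + 0.0044081 + 0.00315155 = 0.218761
So the posterior for Source Thermal is 0.00315155 / 0.218761 ≈ 0.014.

0.014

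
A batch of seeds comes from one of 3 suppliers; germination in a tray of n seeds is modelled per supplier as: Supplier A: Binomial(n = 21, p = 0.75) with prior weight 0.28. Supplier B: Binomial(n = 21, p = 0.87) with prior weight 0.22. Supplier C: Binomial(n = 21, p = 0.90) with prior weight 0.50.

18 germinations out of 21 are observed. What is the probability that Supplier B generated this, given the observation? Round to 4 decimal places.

0.2833

By Bayes' theorem, P(k | x) = w_k f_k(x) / Σ_j w_j f_j(x).
Binomial probabilities:
  p_A = 0.117159
  p_B = 0.238247
  p_C = 0.199626
Weight by the priors:
  w_A·p_A = 0.28 × 0.117159 = 0.0328044
  w_B·p_B = 0.22 × 0.238247 = 0.0524144
  w_C·p_C = 0.50 × 0.199626 = 0.0998129
Evidence: 0.0328044 + 0.0524144 + 0.0998129 = 0.185032
So the posterior for Supplier B is 0.0524144 / 0.185032 ≈ 0.2833.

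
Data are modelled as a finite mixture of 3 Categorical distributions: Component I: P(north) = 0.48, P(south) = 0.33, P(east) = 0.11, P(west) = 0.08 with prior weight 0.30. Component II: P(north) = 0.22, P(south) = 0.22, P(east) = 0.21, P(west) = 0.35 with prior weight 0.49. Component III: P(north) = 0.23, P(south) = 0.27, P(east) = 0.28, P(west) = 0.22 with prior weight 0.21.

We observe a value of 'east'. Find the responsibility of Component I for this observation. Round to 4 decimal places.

0.1695

The responsibility of component k is P(Z=k) f_k(x) divided by Σ_j P(Z=j) f_j(x).
Component likelihoods at x = 'east':
  p_I = P(east | comp) = 0.11
  p_II = P(east | comp) = 0.21
  p_III = P(east | comp) = 0.28
Weight by the priors:
  P(Z=I)·p_I = 0.30 × 0.11 = 0.033
  P(Z=II)·p_II = 0.49 × 0.21 = 0.1029
  P(Z=III)·p_III = 0.21 × 0.28 = 0.0588
Normaliser: 0.033 + 0.1029 + 0.0588 = 0.1947
Responsibility of Component I: 0.033 / 0.1947 ≈ 0.1695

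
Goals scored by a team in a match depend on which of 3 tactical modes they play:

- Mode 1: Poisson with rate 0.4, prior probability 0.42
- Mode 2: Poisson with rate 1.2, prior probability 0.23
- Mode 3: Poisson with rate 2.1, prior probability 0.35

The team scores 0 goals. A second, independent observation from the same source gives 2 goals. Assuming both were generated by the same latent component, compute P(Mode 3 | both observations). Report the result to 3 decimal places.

P(component k | x) = P(Z=k)·f_k(x) / marginal(x), where marginal(x) = Σ_j P(Z=j)·f_j(x).
Since both observations come from the same component, the likelihood for component k is f_k(x₁)·f_k(x₂).
  f_1 = [e^(−0.4)·0.4^0/0! = 0.67032] × [0.0536256] = 0.0359463
  f_2 = [e^(−1.2)·1.2^0/0! = 0.301194] × [0.21686] = 0.0653169
  f_3 = [e^(−2.1)·2.1^0/0! = 0.122456] × [0.270016] = 0.0330652
Weight by the priors:
  P(Z=1)·f_1 = 0.42 × 0.0359463 = 0.0150975
  P(Z=2)·f_2 = 0.23 × 0.0653169 = 0.0150229
  P(Z=3)·f_3 = 0.35 × 0.0330652 = 0.0115728
Evidence: 0.0150975 + 0.0150229 + 0.0115728 = 0.0416932
P(Mode 3 | x₁, x₂) ≈ 0.278

0.278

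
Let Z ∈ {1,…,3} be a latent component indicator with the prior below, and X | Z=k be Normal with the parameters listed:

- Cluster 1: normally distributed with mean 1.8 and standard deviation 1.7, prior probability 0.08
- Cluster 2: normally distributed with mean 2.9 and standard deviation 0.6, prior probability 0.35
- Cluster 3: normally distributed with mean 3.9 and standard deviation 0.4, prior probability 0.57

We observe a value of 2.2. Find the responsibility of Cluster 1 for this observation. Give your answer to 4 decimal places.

0.1341

Apply Bayes' rule: the posterior for each component is proportional to its prior times its likelihood at x.
Evaluate each component's likelihood at the observed value:
  f_1 = 0.228265
  f_2 = 0.336664
  f_3 = 0.000119297
Weight by the priors:
  w_1·f_1 = 0.08 × 0.228265 = 0.0182612
  w_2·f_2 = 0.35 × 0.336664 = 0.117833
  w_3·f_3 = 0.57 × 0.000119297 = 6.79991e-05
Normaliser: 0.0182612 + 0.117833 + 6.79991e-05 = 0.136162
So the posterior for Cluster 1 is 0.0182612 / 0.136162 ≈ 0.1341.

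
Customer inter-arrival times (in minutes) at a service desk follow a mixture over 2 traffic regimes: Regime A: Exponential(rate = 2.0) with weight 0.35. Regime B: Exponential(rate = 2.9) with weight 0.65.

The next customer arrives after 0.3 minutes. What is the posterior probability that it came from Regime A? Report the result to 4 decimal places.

The responsibility of component k is π_k f_k(x) divided by Σ_j π_j f_j(x).
Component likelihoods at x = 0.3 minutes:
  f_A = 2.0·e^(−2.0·0.3) = 2.0·e^(−0.6000) = 1.09762
  f_B = 2.9·e^(−2.9·0.3) = 2.9·e^(−0.8700) = 1.21496
Prior × likelihood for each component:
  π_A·f_A = 0.35 × 1.09762 = 0.384168
  π_B·f_B = 0.65 × 1.21496 = 0.789724
Normaliser: 0.384168 + 0.789724 = 1.17389
P(Regime A | x) = 0.384168 / 1.17389 ≈ 0.3273

0.3273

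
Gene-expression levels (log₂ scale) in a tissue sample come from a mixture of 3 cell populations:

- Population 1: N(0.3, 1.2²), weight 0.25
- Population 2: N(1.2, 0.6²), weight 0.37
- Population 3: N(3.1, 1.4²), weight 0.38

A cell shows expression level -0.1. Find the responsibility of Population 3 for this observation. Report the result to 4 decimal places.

By Bayes' theorem, P(k | x) = π_k f_k(x) / Σ_j π_j f_j(x).
Normal densities:
  L_1 = 0.314486
  L_2 = 0.0635877
  L_3 = 0.0209073
Unnormalised posteriors:
  π_1·L_1 = 0.25 × 0.314486 = 0.0786215
  π_2·L_2 = 0.37 × 0.0635877 = 0.0235275
  π_3·L_3 = 0.38 × 0.0209073 = 0.00794478
Evidence: 0.0786215 + 0.0235275 + 0.00794478 = 0.110094
P(Population 3 | the observation) ≈ 0.0722

0.0722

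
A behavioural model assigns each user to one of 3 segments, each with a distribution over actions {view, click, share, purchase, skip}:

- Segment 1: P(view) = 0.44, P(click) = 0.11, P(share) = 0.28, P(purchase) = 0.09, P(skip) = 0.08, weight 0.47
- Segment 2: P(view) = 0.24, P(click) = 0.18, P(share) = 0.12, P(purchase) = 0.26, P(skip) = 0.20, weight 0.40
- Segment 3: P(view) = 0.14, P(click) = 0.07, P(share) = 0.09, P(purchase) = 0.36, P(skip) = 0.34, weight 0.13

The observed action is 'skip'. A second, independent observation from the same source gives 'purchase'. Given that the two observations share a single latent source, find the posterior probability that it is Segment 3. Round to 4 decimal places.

Posterior ∝ prior × likelihood, so P(k | x) ∝ P(Z=k) f_k(x); normalise over all components.
Since both observations come from the same component, the likelihood for component k is f_k(x₁)·f_k(x₂).
  p_1 = [P(skip | comp) = 0.08] × [0.09] = 0.0072
  p_2 = [P(skip | comp) = 0.20] × [0.26] = 0.052
  p_3 = [P(skip | comp) = 0.34] × [0.36] = 0.1224
Multiply by the mixture weights:
  P(Z=1)·p_1 = 0.47 × 0.0072 = 0.003384
  P(Z=2)·p_2 = 0.40 × 0.052 = 0.0208
  P(Z=3)·p_3 = 0.13 × 0.1224 = 0.015912
Sum: 0.003384 + 0.0208 + 0.015912 = 0.040096
P(Segment 3 | x) ≈ 0.3968

0.3968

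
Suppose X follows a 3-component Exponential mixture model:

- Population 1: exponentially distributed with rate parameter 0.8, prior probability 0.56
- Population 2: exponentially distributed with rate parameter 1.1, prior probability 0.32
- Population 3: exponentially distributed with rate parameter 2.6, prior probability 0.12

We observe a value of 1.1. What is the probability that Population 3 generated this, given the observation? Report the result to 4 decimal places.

By Bayes' theorem, P(k | x) = π_k f_k(x) / Σ_j π_j f_j(x).
Component likelihoods at x = 1.1:
  f_1 = 0.331826
  f_2 = 0.328017
  f_3 = 0.148899
Multiply by the mixture weights:
  π_1·f_1 = 0.56 × 0.331826 = 0.185823
  π_2·f_2 = 0.32 × 0.328017 = 0.104965
  π_3·f_3 = 0.12 × 0.148899 = 0.0178679
Denominator: 0.185823 + 0.104965 + 0.0178679 = 0.308656
Responsibility of Population 3: 0.0178679 / 0.308656 ≈ 0.0579

0.0579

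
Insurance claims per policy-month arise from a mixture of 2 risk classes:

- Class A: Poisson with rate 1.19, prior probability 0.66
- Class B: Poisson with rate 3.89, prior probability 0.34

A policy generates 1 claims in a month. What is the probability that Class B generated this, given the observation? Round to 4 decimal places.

0.1017

Posterior ∝ prior × likelihood, so P(k | x) ∝ π_k f_k(x); normalise over all components.
Evaluate each component's likelihood at the observed value:
  f_A = 0.362023
  f_B = 0.0795324
Prior × likelihood for each component:
  π_A·f_A = 0.66 × 0.362023 = 0.238935
  π_B·f_B = 0.34 × 0.0795324 = 0.027041
Denominator: 0.238935 + 0.027041 = 0.265976
P(Class B | data) = 0.027041 / 0.265976 ≈ 0.1017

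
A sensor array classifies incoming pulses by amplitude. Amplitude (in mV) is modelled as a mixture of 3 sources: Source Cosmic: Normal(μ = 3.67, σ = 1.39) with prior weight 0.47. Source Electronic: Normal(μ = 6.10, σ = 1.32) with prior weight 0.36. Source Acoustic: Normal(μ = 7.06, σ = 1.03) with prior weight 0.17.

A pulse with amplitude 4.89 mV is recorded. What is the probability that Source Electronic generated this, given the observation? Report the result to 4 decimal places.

0.4195

The responsibility of component k is w_k f_k(x) divided by Σ_j w_j f_j(x).
Evaluate each component's likelihood at the observed value:
  p_Cosmic = (1/(1.39·√(2π)))·exp(−(4.89−3.67)²/(2·1.39²)) = 0.287009·exp(-0.38518) = 0.195261
  p_Electronic = (1/(1.32·√(2π)))·exp(−(4.89−6.10)²/(2·1.32²)) = 0.302229·exp(-0.42014) = 0.198551
  p_Acoustic = (1/(1.03·√(2π)))·exp(−(4.89−7.06)²/(2·1.03²)) = 0.387323·exp(-2.21929) = 0.0420964
Multiply by the mixture weights:
  w_Cosmic·p_Cosmic = 0.47 × 0.195261 = 0.0917726
  w_Electronic·p_Electronic = 0.36 × 0.198551 = 0.0714784
  w_Acoustic·p_Acoustic = 0.17 × 0.0420964 = 0.00715639
Evidence: 0.0917726 + 0.0714784 + 0.00715639 = 0.170407
Responsibility of Source Electronic: 0.0714784 / 0.170407 ≈ 0.4195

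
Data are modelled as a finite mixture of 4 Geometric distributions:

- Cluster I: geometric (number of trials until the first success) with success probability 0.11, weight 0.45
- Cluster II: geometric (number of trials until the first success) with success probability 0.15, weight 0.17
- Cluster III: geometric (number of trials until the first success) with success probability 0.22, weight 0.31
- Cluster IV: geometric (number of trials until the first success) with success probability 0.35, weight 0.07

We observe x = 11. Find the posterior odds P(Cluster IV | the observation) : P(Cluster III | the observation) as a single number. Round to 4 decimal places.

0.0580

Since P(k|x) ∝ π_k f_k(x), the posterior odds are π_i f_i(x) / (π_j f_j(x)).
Evaluate each component's likelihood at the observed value:
  f_I = 0.11·(1−0.11)^10 = 0.11·0.311817 = 0.0342999
  f_II = 0.15·(1−0.15)^10 = 0.15·0.196874 = 0.0295312
  f_III = 0.22·(1−0.22)^10 = 0.22·0.0833578 = 0.0183387
  f_IV = 0.35·(1−0.35)^10 = 0.35·0.0134627 = 0.00471196
Odds = (0.07/0.31) × (0.00471196/0.0183387) = 0.225806 × 0.256941 ≈ 0.0580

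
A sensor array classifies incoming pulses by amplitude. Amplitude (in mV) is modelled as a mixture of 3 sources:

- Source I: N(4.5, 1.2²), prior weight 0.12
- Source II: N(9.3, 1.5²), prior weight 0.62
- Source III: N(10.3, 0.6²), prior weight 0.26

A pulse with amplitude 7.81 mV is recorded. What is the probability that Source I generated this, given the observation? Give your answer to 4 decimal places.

By Bayes' theorem, P(k | x) = P(Z=k) f_k(x) / Σ_j P(Z=j) f_j(x).
Evaluate each component's likelihood at the observed value:
  p_I = 0.00740602
  p_II = 0.162389
  p_III = 0.000121043
Unnormalised posteriors:
  P(Z=I)·p_I = 0.12 × 0.00740602 = 0.000888723
  P(Z=II)·p_II = 0.62 × 0.162389 = 0.100681
  P(Z=III)·p_III = 0.26 × 0.000121043 = 3.14712e-05
Denominator: 0.000888723 + 0.100681 + 3.14712e-05 = 0.101602
So the posterior for Source I is 0.000888723 / 0.101602 ≈ 0.0087.

0.0087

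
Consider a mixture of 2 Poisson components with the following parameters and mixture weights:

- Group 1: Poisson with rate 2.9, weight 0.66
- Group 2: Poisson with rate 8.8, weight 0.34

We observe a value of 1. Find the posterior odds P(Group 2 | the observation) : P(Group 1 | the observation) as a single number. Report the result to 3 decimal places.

0.004

Posterior odds = (w_i f_i(x)) / (w_j f_j(x)); the normalising sum cancels.
Component likelihoods at x = 1:
  p_1 = e^(−2.9)·2.9^1/1! = 0.159567
  p_2 = e^(−8.8)·8.8^1/1! = 0.00132645
0.000450993 / 0.105314 ≈ 0.004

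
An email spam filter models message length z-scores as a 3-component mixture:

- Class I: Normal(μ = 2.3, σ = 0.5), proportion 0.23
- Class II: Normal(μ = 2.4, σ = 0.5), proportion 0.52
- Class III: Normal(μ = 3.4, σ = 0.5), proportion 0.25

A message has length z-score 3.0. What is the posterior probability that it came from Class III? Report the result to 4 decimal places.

0.3485

Posterior ∝ prior × likelihood, so P(k | x) ∝ P(Z=k) f_k(x); normalise over all components.
Evaluate each component's likelihood at the observed value:
  p_I = 0.299455
  p_II = 0.388372
  p_III = 0.579383
Prior × likelihood for each component:
  P(Z=I)·p_I = 0.23 × 0.299455 = 0.0688746
  P(Z=II)·p_II = 0.52 × 0.388372 = 0.201953
  P(Z=III)·p_III = 0.25 × 0.579383 = 0.144846
Normaliser: 0.0688746 + 0.201953 + 0.144846 = 0.415674
Responsibility of Class III: 0.144846 / 0.415674 ≈ 0.3485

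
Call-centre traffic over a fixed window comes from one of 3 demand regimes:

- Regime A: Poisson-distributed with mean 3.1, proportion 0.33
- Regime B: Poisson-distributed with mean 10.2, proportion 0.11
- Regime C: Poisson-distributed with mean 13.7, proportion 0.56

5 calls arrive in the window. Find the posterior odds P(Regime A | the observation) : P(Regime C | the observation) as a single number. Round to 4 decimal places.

14.0299

The posterior odds equal the prior odds times the likelihood ratio: (π_i/π_j)·(f_i(x)/f_j(x)).
Evaluate each component's likelihood at the observed value:
  f_A = e^(−3.1)·3.1^5/5! = 0.107477
  f_B = e^(−10.2)·10.2^5/5! = 0.0341992
  f_C = e^(−13.7)·13.7^5/5! = 0.00451427
Posterior odds = (π_A·f_A) / (π_C·f_C) = (0.33·0.107477) / (0.56·0.00451427) = 0.0354673 / 0.00252799 ≈ 14.0299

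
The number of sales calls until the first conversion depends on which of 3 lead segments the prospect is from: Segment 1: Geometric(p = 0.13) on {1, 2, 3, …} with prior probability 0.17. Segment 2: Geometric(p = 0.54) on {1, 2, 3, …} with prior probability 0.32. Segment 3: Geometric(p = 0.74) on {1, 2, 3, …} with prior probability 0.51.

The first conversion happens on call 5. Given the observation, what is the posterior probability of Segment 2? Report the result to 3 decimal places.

0.350

The responsibility of component k is π_k f_k(x) divided by Σ_j π_j f_j(x).
Geometric probabilities:
  f_1 = 0.13·(1−0.13)^4 = 0.13·0.572898 = 0.0744767
  f_2 = 0.54·(1−0.54)^4 = 0.54·0.0447746 = 0.0241783
  f_3 = 0.74·(1−0.74)^4 = 0.74·0.00456976 = 0.00338162
Weight by the priors:
  π_1·f_1 = 0.17 × 0.0744767 = 0.012661
  π_2·f_2 = 0.32 × 0.0241783 = 0.00773704
  π_3·f_3 = 0.51 × 0.00338162 = 0.00172463
Sum: 0.012661 + 0.00773704 + 0.00172463 = 0.0221227
P(Segment 2 | data) ≈ 0.350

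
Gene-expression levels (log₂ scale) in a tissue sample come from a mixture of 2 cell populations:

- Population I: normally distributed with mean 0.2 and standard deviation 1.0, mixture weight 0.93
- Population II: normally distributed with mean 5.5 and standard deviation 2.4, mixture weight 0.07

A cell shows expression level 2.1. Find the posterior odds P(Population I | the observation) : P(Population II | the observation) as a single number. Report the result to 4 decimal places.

14.3053

The posterior odds equal the prior odds times the likelihood ratio: (w_i/w_j)·(f_i(x)/f_j(x)).
Normal densities:
  L_I = 0.0656158
  L_II = 0.0609391
Posterior odds = (w_I·L_I) / (w_II·L_II) = (0.93·0.0656158) / (0.07·0.0609391) = 0.0610227 / 0.00426574 ≈ 14.3053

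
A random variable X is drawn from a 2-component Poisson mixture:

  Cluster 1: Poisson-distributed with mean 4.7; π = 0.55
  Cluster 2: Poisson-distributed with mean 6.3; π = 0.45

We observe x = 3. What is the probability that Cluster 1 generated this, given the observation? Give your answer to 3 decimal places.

0.715

The responsibility of component k is π_k f_k(x) divided by Σ_j π_j f_j(x).
Poisson probabilities:
  L_1 = e^(−4.7)·4.7^3/3! = 0.157383
  L_2 = e^(−6.3)·6.3^3/3! = 0.0765271
Prior × likelihood for each component:
  π_1·L_1 = 0.55 × 0.157383 = 0.0865607
  π_2·L_2 = 0.45 × 0.0765271 = 0.0344372
Evidence: 0.0865607 + 0.0344372 = 0.120998
Responsibility of Cluster 1: 0.0865607 / 0.120998 ≈ 0.715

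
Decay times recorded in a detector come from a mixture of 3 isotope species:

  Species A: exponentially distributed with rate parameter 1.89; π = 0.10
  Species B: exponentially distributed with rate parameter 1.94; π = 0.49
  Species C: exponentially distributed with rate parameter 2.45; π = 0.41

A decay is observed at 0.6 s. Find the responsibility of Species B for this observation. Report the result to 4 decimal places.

The responsibility of component k is π_k f_k(x) divided by Σ_j π_j f_j(x).
Exponential densities:
  f_A = 1.89·e^(−1.89·0.6) = 1.89·e^(−1.1340) = 0.608096
  f_B = 1.94·e^(−1.94·0.6) = 1.94·e^(−1.1640) = 0.605735
  f_C = 2.45·e^(−2.45·0.6) = 2.45·e^(−1.4700) = 0.563317
Multiply by the mixture weights:
  π_A·f_A = 0.10 × 0.608096 = 0.0608096
  π_B·f_B = 0.49 × 0.605735 = 0.29681
  π_C·f_C = 0.41 × 0.563317 = 0.23096
Marginal: 0.0608096 + 0.29681 + 0.23096 = 0.58858
P(Species B | x) = 0.29681 / 0.58858 ≈ 0.5043

0.5043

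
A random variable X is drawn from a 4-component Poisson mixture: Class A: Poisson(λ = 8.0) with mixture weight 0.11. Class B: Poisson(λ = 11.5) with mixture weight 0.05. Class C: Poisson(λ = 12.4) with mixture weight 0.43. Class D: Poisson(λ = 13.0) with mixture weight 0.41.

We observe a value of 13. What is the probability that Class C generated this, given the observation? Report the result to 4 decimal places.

0.4663

The responsibility of component k is π_k f_k(x) divided by Σ_j π_j f_j(x).
Component likelihoods at x = 13:
  f_A = 0.0296165
  f_B = 0.100093
  f_C = 0.10838
  f_D = 0.10994
Unnormalised posteriors:
  π_A·f_A = 0.11 × 0.0296165 = 0.00325781
  π_B·f_B = 0.05 × 0.100093 = 0.00500467
  π_C·f_C = 0.43 × 0.10838 = 0.0466035
  π_D·f_D = 0.41 × 0.10994 = 0.0450753
Marginal: 0.00325781 + 0.00500467 + 0.0466035 + 0.0450753 = 0.0999413
P(Class C | the observation) = 0.0466035 / 0.0999413 ≈ 0.4663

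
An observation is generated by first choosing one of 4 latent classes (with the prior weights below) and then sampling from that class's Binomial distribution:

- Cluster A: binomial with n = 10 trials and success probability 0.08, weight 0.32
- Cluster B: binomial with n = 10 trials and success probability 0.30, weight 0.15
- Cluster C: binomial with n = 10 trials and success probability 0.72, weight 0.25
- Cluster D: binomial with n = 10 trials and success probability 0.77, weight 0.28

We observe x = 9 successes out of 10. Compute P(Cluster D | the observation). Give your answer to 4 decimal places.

P(component k | x) = π_k·f_k(x) / marginal(x), where marginal(x) = Σ_j π_j·f_j(x).
Component likelihoods at x = 9 successes out of 10:
  f_A = 1.2348e-09
  f_B = 0.000137781
  f_C = 0.145596
  f_D = 0.218849
Weight by the priors:
  π_A·f_A = 0.32 × 1.2348e-09 = 3.95137e-10
  π_B·f_B = 0.15 × 0.000137781 = 2.06671e-05
  π_C·f_C = 0.25 × 0.145596 = 0.0363991
  π_D·f_D = 0.28 × 0.218849 = 0.0612777
Evidence: 3.95137e-10 + 2.06671e-05 + 0.0363991 + 0.0612777 = 0.0976974
Responsibility of Cluster D: 0.0612777 / 0.0976974 ≈ 0.6272

0.6272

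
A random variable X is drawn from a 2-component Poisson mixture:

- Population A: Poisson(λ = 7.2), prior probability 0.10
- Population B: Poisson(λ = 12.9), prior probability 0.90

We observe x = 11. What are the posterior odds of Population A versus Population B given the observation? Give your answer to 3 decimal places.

0.054

Posterior odds = (w_i f_i(x)) / (w_j f_j(x)); the normalising sum cancels.
Poisson probabilities:
  p_A = e^(−7.2)·7.2^11/11! = 0.0504175
  p_B = e^(−12.9)·12.9^11/11! = 0.103023
0.00504175 / 0.0927203 ≈ 0.054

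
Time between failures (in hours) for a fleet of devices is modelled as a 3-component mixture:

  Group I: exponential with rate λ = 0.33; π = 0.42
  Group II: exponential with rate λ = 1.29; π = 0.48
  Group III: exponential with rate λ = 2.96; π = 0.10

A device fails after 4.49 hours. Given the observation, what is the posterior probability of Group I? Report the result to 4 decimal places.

0.9434

Apply Bayes' rule: the posterior for each component is proportional to its prior times its likelihood at x.
Evaluate each component's likelihood at the observed value:
  L_I = 0.33·e^(−0.33·4.49) = 0.33·e^(−1.4817) = 0.0749928
  L_II = 1.29·e^(−1.29·4.49) = 1.29·e^(−5.7921) = 0.00393652
  L_III = 2.96·e^(−2.96·4.49) = 2.96·e^(−13.2904) = 5.00431e-06
Prior × likelihood for each component:
  π_I·L_I = 0.42 × 0.0749928 = 0.031497
  π_II·L_II = 0.48 × 0.00393652 = 0.00188953
  π_III·L_III = 0.10 × 5.00431e-06 = 5.00431e-07
Marginal: 0.031497 + 0.00188953 + 5.00431e-07 = 0.033387
Responsibility of Group I: 0.031497 / 0.033387 ≈ 0.9434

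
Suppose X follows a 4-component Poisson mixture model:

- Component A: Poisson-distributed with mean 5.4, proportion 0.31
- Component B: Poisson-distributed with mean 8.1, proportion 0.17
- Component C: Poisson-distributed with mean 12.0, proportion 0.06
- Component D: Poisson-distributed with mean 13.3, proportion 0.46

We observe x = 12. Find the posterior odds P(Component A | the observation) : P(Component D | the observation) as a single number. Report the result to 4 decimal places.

The posterior odds equal the prior odds times the likelihood ratio: (w_i/w_j)·(f_i(x)/f_j(x)).
Evaluate each component's likelihood at the observed value:
  f_A = e^(−5.4)·5.4^12/12! = 0.00579693
  f_B = e^(−8.1)·8.1^12/12! = 0.0505473
  f_C = e^(−12.0)·12.0^12/12! = 0.114368
  f_D = e^(−13.3)·13.3^12/12! = 0.107094
Odds = (0.31/0.46) × (0.00579693/0.107094) = 0.673913 × 0.0541292 ≈ 0.0365

0.0365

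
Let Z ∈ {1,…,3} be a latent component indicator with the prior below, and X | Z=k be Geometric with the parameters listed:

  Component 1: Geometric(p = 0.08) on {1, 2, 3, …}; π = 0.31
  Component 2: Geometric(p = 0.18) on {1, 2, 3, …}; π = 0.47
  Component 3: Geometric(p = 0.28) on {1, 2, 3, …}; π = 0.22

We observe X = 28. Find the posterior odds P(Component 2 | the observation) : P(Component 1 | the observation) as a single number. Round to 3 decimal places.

Only the two components matter; the odds are (π_i f_i(x)) / (π_j f_j(x)).
Component likelihoods at x = 28:
  p_1 = 0.08·(1−0.08)^27 = 0.08·0.105262 = 0.00842095
  p_2 = 0.18·(1−0.18)^27 = 0.18·0.00470949 = 0.000847708
  p_3 = 0.28·(1−0.28)^27 = 0.28·0.000140597 = 3.93673e-05
0.000398423 / 0.0026105 ≈ 0.153

0.153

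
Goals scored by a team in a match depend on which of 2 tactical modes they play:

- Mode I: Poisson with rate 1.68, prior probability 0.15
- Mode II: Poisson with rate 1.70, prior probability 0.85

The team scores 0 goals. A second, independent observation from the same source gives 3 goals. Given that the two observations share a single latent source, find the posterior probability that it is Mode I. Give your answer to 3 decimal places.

0.151

By Bayes' theorem, P(k | x) = P(Z=k) f_k(x) / Σ_j P(Z=j) f_j(x).
Since both observations come from the same component, the likelihood for component k is f_k(x₁)·f_k(x₂).
  p_I = [0.186374] × [0.147286] = 0.0274503
  p_II = [0.182684] × [0.149587] = 0.0273271
Unnormalised posteriors:
  P(Z=I)·p_I = 0.15 × 0.0274503 = 0.00411755
  P(Z=II)·p_II = 0.85 × 0.0273271 = 0.0232281
Sum: 0.00411755 + 0.0232281 = 0.0273456
So the posterior for Mode I is 0.00411755 / 0.0273456 ≈ 0.151.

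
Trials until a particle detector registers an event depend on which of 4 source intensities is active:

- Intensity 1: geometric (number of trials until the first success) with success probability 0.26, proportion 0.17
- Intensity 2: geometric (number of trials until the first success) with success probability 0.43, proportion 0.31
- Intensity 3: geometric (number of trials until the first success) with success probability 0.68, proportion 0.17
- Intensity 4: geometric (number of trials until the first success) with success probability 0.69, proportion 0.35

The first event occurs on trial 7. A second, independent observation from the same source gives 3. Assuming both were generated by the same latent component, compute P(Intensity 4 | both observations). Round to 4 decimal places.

0.0084

P(component k | x) = P(Z=k)·f_k(x) / marginal(x), where marginal(x) = Σ_j P(Z=j)·f_j(x).
Since both observations come from the same component, the likelihood for component k is f_k(x₁)·f_k(x₂).
  p_1 = [0.0426937] × [0.142376] = 0.00607856
  p_2 = [0.0147475] × [0.139707] = 0.00206033
  p_3 = [0.000730144] × [0.069632] = 5.08414e-05
  p_4 = [0.000612378] × [0.066309] = 4.06061e-05
Unnormalised posteriors:
  P(Z=1)·p_1 = 0.17 × 0.00607856 = 0.00103335
  P(Z=2)·p_2 = 0.31 × 0.00206033 = 0.000638701
  P(Z=3)·p_3 = 0.17 × 5.08414e-05 = 8.64304e-06
  P(Z=4)·p_4 = 0.35 × 4.06061e-05 = 1.42121e-05
Normaliser: 0.00103335 + 0.000638701 + 8.64304e-06 + 1.42121e-05 = 0.00169491
So the posterior for Intensity 4 is 1.42121e-05 / 0.00169491 ≈ 0.0084.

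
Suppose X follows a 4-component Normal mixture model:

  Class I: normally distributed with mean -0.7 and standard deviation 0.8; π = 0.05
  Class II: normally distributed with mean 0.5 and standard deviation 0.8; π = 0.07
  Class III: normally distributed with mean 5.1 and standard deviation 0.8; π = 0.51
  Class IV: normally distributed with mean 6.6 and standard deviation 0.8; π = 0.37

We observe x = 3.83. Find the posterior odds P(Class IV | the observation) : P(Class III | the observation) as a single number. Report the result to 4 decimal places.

0.0064

Since P(k|x) ∝ π_k f_k(x), the posterior odds are π_i f_i(x) / (π_j f_j(x)).
Component likelihoods at x = 3.83:
  L_I = (1/(0.8·√(2π)))·exp(−(3.83−-0.7)²/(2·0.8²)) = 0.498678·exp(-16.03195) = 5.4354e-08
  L_II = (1/(0.8·√(2π)))·exp(−(3.83−0.5)²/(2·0.8²)) = 0.498678·exp(-8.66320) = 8.61864e-05
  L_III = (1/(0.8·√(2π)))·exp(−(3.83−5.1)²/(2·0.8²)) = 0.498678·exp(-1.26008) = 0.141441
  L_IV = (1/(0.8·√(2π)))·exp(−(3.83−6.6)²/(2·0.8²)) = 0.498678·exp(-5.99445) = 0.00124297
0.000459901 / 0.0721349 ≈ 0.0064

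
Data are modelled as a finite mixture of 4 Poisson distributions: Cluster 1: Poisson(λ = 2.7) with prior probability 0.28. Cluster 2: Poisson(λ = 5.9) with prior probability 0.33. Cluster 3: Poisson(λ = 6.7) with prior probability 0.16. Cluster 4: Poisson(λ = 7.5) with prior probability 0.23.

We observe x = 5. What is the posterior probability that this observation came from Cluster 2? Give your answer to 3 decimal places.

The responsibility of component k is π_k f_k(x) divided by Σ_j π_j f_j(x).
Poisson probabilities:
  f_1 = e^(−2.7)·2.7^5/5! = 0.0803605
  f_2 = e^(−5.9)·5.9^5/5! = 0.163208
  f_3 = e^(−6.7)·6.7^5/5! = 0.13849
  f_4 = e^(−7.5)·7.5^5/5! = 0.109375
Unnormalised posteriors:
  π_1·f_1 = 0.28 × 0.0803605 = 0.0225009
  π_2·f_2 = 0.33 × 0.163208 = 0.0538586
  π_3·f_3 = 0.16 × 0.13849 = 0.0221585
  π_4·f_4 = 0.23 × 0.109375 = 0.0251562
Normaliser: 0.0225009 + 0.0538586 + 0.0221585 + 0.0251562 = 0.123674
Responsibility of Cluster 2: 0.0538586 / 0.123674 ≈ 0.435

0.435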